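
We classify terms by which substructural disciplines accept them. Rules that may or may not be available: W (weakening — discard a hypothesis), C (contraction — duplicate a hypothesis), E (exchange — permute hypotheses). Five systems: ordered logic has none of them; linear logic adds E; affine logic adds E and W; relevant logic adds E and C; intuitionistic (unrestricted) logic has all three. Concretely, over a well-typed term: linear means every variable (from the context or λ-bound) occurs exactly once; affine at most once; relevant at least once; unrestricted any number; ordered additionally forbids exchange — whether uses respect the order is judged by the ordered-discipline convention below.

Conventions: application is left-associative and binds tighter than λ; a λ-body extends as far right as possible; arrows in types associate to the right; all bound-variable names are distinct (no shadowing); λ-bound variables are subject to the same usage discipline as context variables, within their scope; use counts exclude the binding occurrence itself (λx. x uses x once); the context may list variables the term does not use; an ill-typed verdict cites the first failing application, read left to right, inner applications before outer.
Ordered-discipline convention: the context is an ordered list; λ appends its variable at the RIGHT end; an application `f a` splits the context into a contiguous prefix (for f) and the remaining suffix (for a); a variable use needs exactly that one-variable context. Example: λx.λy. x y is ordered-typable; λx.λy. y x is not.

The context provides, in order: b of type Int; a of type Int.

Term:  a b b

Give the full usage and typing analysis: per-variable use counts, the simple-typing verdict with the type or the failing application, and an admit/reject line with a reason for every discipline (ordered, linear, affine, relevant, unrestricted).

counts: b=2, a=1
left-to-right use order: a, b, b
typing: ill-typed: applying a non-function (Int)
ordered: ✗ — the type mismatch rejects it
linear: ✗ — not simply typable
affine: ✗ — fails simple typing
relevant: ✗ — a type mismatch blocks all five
unrestricted: ✗ — the type mismatch rejects it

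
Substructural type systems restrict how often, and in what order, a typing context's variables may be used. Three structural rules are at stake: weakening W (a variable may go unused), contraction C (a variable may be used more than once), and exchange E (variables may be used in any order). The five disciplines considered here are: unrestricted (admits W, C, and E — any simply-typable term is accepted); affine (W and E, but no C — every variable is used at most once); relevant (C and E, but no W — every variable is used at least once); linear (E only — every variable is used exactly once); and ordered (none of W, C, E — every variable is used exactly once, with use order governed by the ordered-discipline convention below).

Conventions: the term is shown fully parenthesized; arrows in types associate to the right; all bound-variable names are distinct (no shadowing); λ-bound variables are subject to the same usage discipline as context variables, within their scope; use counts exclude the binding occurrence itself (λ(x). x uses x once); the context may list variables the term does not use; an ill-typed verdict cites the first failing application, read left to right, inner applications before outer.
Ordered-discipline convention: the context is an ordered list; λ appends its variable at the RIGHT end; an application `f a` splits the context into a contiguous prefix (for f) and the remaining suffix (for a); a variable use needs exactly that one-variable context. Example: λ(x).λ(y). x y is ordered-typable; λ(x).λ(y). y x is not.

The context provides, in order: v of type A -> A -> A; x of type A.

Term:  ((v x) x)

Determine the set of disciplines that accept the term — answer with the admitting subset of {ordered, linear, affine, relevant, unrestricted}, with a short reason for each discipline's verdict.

admitted by: relevant, unrestricted
use counts: v ×1, x ×2
use order (left to right): v, x, x
typing: ✓ — A
ordered ✗ (uses contraction: x ×2)
linear ✗ (uses contraction: x ×2)
affine ✗ (uses contraction: x ×2)
relevant ✓ (at least one use each (v, x))
unrestricted ✓ (typability at A is all that's needed)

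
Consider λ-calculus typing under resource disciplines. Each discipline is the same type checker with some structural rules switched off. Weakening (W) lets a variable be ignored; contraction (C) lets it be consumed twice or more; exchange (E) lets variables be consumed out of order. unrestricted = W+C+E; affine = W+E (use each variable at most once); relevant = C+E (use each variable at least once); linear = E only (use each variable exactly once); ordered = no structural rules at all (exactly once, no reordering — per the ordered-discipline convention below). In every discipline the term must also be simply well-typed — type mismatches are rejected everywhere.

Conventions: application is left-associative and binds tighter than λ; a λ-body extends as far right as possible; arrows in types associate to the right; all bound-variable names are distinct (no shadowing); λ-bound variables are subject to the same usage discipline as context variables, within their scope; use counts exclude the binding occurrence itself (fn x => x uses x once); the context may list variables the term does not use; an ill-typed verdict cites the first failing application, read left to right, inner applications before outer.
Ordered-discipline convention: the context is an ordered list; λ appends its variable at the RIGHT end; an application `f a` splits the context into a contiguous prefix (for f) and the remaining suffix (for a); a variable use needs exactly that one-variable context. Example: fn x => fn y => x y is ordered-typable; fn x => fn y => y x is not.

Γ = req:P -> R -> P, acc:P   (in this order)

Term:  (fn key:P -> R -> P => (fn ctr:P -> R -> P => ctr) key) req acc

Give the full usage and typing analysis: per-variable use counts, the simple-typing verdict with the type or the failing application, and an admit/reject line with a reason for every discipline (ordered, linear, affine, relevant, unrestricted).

usage: req: 1×; acc: 1×; key (bound): 1×; ctr (bound): 1×
uses in reading order: ctr, key, req, acc
typing: the term checks, with type R -> P
ordered: ✓, one use each (req, acc, key, ctr); ordered split holds
linear: ✓, single use per variable (req, acc, key, ctr)
affine: ✓, req, acc, key, ctr: no repeats, contraction unneeded
relevant: ✓, every one of req, acc, key, ctr appears
unrestricted: ✓, well-typed at R -> P; no restrictions here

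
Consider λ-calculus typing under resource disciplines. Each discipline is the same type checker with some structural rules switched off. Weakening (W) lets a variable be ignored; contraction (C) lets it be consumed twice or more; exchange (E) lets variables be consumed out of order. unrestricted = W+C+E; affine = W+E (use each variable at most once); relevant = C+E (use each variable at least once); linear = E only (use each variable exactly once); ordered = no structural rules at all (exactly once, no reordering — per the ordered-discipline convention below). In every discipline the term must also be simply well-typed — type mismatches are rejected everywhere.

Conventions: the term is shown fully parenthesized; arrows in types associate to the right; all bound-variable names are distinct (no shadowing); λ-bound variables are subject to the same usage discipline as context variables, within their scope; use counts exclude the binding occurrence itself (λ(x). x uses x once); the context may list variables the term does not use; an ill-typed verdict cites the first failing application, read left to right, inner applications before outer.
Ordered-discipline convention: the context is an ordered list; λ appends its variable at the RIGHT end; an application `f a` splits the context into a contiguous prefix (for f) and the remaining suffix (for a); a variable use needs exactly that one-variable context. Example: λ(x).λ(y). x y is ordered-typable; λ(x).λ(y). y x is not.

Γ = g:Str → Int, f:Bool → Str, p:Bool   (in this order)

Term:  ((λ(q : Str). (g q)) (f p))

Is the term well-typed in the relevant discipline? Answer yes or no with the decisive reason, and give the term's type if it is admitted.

yes — none of g, f, p, q goes unused; term : Int
variable uses: g ×1; f ×1; p ×1; q (λ-bound) ×1
left-to-right use order: g, q, f, p
typing: well-typed — term : Int
summary: ordered ✓ · linear ✓ · affine ✓ · relevant ✓ · unrestricted ✓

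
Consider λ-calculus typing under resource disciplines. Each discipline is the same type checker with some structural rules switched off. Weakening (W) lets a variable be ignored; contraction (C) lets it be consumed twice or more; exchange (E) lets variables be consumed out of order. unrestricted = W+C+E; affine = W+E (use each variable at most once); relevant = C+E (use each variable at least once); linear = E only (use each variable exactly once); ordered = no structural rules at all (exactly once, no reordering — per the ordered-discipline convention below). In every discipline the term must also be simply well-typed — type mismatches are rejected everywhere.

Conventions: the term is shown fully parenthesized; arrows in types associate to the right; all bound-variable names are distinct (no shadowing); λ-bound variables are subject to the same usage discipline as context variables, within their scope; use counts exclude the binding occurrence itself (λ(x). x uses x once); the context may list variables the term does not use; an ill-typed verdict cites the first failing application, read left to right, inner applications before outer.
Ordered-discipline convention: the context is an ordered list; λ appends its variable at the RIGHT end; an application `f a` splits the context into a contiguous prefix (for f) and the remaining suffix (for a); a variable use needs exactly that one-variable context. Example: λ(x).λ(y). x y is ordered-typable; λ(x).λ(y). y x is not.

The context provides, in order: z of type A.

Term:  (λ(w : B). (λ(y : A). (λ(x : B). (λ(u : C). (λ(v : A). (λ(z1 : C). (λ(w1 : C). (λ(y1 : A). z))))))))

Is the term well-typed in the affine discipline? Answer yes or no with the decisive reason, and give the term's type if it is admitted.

yes — none of z, w, y, x, u, v, z1, w1, y1 used more than once; term : B -> A -> B -> C -> A -> C -> C -> A -> A
usage: z: 1, w [bound]: 0, y [bound]: 0, x [bound]: 0, u [bound]: 0, v [bound]: 0, z1 [bound]: 0, w1 [bound]: 0, y1 [bound]: 0
left-to-right use order: z
typing: the term checks, with type B -> A -> B -> C -> A -> C -> C -> A -> A
all disciplines: ordered ✗, linear ✗, affine ✓, relevant ✗, unrestricted ✓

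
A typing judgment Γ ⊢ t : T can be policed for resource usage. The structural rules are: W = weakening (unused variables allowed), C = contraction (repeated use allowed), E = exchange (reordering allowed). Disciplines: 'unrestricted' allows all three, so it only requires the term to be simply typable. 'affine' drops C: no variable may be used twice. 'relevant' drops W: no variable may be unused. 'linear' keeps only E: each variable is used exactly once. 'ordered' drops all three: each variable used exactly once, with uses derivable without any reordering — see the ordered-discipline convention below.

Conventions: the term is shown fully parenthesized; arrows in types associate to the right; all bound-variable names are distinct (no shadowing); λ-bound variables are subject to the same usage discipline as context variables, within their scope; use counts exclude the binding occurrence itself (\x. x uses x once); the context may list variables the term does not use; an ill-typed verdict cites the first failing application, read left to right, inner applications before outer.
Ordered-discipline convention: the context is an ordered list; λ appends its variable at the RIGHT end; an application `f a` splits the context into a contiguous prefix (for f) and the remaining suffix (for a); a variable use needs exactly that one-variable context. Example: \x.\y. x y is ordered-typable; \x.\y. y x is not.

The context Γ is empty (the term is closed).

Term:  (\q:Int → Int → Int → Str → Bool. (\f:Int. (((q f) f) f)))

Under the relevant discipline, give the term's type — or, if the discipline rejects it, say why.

term : (Int → Int → Int → Str → Bool) → Int → Str → Bool
use counts: q [bound]: 1×; f [bound]: 3×
use order (left to right): q, f, f, f
typing: the term checks, with type (Int → Int → Int → Str → Bool) → Int → Str → Bool
per-discipline verdicts: ordered ✗, linear ✗, affine ✗, relevant ✓, unrestricted ✓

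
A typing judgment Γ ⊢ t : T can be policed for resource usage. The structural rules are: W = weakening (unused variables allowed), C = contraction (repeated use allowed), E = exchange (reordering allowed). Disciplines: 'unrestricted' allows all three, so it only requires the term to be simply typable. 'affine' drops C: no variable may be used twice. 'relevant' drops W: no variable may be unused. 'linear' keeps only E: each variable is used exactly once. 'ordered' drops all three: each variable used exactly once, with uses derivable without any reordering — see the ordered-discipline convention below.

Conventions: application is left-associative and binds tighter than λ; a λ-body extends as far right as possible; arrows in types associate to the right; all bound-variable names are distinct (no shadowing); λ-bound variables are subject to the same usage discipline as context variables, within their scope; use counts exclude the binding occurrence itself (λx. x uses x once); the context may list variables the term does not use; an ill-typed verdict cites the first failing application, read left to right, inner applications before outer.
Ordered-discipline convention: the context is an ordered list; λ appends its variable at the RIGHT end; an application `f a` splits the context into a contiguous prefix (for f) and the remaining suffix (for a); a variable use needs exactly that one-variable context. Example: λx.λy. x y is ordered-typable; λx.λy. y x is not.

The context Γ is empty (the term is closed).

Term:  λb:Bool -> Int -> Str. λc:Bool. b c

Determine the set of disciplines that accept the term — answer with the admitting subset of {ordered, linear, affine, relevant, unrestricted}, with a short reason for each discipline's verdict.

admitting disciplines: ordered, linear, affine, relevant, unrestricted
counts: b (bound): 1; c (bound): 1
use order (left to right): b, c
typing: the term checks, with type (Bool -> Int -> Str) -> Bool -> Int -> Str
ordered ✓ (one use each (b, c); ordered split holds)
linear ✓ (b, c: one use apiece)
affine ✓ (at most one use each (b, c))
relevant ✓ (none of b, c goes unused)
unrestricted ✓ (type-checks ((Bool -> Int -> Str) -> Bool -> Int -> Str) and nothing is barred)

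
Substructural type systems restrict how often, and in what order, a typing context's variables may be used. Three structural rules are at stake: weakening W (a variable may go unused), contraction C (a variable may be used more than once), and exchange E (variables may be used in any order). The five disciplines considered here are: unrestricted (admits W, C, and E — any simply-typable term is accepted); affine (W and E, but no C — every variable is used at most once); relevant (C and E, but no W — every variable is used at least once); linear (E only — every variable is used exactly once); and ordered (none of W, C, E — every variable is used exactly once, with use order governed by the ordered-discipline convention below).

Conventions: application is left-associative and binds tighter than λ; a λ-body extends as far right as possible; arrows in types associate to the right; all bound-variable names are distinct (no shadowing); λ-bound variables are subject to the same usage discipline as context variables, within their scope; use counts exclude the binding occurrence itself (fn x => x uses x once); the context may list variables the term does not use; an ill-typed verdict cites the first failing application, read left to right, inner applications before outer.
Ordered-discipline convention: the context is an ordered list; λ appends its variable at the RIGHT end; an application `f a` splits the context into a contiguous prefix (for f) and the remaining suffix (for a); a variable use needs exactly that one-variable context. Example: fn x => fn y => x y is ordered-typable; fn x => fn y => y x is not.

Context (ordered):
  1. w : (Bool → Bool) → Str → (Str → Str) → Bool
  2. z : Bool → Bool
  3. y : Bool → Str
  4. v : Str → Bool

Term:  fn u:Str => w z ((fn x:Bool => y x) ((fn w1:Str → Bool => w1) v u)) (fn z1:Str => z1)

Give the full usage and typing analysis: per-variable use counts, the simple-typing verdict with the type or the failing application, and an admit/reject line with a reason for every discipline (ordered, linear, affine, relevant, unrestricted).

use counts: w: 1×, z: 1×, y: 1×, v: 1×, u (λ-bound): 1×, x (λ-bound): 1×, w1 (λ-bound): 1×, z1 (λ-bound): 1×
use order (left to right): w, z, y, x, w1, v, u, z1
typing: ✓ — Str → Bool
ordered: ✓ — w, z, y, v, u, x, w1, z1 once each; derivable with no W/C/E
linear: ✓ — exactly-once usage across w, z, y, v, u, x, w1, z1
affine: ✓ — w, z, y, v, u, x, w1, z1: no repeats, contraction unneeded
relevant: ✓ — w, z, y, v, u, x, w1, z1: all used, weakening unneeded
unrestricted: ✓ — simply typable at Str → Bool; W, C, E all held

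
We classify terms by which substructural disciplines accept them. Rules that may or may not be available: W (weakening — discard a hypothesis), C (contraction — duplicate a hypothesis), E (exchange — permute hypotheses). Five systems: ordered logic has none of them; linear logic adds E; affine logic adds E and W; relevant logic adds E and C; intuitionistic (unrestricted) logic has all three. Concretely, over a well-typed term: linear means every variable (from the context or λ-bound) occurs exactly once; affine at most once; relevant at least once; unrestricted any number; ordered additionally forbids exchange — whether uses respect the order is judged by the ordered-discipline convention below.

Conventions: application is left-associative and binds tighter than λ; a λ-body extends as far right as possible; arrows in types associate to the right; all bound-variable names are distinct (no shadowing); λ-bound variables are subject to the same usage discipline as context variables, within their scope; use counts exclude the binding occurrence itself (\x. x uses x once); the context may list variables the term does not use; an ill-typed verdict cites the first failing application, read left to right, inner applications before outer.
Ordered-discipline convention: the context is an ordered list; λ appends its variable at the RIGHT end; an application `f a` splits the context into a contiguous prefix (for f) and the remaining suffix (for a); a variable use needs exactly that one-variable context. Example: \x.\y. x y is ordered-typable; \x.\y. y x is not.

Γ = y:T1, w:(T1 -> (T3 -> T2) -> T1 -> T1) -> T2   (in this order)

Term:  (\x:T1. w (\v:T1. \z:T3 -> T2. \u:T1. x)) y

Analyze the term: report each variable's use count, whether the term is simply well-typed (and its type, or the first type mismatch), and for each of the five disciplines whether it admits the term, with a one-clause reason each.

usage: y: 1; w: 1; x (bound): 1; v (bound): 0; z (bound): 0; u (bound): 0
order of uses: w, x, y
typing: the term checks, with type T2
ordered: ✗ — needs weakening: v, z, u unused
linear: ✗ — needs weakening: v, z, u unused
affine: ✓ — none of y, w, x, v, z, u used more than once
relevant: ✗ — needs weakening: v, z, u unused
unrestricted: ✓ — type-checks (T2) and nothing is barred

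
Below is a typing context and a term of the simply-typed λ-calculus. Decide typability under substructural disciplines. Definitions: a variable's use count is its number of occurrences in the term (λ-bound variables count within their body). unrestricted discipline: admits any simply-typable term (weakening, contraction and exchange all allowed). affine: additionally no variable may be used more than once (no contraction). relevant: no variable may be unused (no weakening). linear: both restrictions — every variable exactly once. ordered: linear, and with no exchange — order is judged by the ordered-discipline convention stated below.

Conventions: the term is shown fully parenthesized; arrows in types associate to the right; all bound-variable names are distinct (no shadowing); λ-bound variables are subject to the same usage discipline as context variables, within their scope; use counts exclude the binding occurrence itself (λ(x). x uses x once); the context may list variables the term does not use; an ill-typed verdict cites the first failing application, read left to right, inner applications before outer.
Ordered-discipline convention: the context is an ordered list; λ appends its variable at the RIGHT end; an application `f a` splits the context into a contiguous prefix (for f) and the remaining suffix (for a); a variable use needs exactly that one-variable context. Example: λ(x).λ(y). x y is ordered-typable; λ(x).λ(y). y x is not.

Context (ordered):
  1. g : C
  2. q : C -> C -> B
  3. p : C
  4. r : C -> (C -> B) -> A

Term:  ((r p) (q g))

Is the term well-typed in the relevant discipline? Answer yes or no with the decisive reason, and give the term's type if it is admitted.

yes — every one of g, q, p, r appears; term : A
counts: g: 1, q: 1, p: 1, r: 1
order of uses: r, p, q, g
typing: ✓ — A
per-discipline verdicts: ordered ✗; linear ✓; affine ✓; relevant ✓; unrestricted ✓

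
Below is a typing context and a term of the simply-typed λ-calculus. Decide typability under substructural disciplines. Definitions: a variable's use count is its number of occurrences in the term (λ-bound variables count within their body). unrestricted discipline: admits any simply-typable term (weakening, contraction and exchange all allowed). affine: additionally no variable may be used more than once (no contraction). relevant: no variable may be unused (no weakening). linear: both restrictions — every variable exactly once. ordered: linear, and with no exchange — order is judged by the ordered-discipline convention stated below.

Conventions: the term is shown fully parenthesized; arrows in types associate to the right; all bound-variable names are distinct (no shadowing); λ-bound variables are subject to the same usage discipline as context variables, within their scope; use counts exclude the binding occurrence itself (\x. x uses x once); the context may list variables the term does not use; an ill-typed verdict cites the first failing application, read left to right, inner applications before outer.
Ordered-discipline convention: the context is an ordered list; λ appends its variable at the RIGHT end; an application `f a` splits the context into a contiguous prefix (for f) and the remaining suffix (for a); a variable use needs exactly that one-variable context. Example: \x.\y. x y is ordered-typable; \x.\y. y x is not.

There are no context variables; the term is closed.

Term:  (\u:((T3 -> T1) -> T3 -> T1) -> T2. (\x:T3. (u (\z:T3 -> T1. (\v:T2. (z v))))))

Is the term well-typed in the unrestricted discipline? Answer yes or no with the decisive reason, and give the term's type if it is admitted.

no — a type mismatch blocks all five
variable uses: u [bound]=1, x [bound]=0, z [bound]=1, v [bound]=1
left-to-right use order: u, z, v
typing: ill-typed: an application expects T3 but receives T2
summary: ordered ✗ · linear ✗ · affine ✗ · relevant ✗ · unrestricted ✗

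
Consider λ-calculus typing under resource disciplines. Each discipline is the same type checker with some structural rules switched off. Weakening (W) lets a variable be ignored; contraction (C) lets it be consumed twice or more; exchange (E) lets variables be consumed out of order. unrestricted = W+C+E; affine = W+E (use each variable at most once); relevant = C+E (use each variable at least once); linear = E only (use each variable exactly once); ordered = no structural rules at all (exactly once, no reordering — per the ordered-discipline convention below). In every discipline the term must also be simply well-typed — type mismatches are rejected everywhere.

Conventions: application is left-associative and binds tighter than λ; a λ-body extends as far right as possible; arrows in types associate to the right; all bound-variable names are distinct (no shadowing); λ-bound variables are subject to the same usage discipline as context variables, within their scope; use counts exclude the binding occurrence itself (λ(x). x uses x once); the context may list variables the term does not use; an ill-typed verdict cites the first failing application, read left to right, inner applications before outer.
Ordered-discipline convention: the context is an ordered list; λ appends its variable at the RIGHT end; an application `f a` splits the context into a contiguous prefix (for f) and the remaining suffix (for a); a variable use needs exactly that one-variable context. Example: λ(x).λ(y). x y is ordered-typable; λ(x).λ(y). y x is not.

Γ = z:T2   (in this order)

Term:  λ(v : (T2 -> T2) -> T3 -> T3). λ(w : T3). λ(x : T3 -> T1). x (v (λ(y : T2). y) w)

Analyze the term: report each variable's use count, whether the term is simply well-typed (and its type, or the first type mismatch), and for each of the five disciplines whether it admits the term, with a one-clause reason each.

counts: z: 0, v (λ-bound): 1, w (λ-bound): 1, x (λ-bound): 1, y (λ-bound): 1
use order (left to right): x, v, y, w
typing: well-typed at ((T2 -> T2) -> T3 -> T3) -> T3 -> (T3 -> T1) -> T1
ordered: ✗, needs weakening: z unused
linear: ✗, needs weakening: z unused
affine: ✓, z, v, w, x, y: no repeats, contraction unneeded
relevant: ✗, needs weakening: z unused
unrestricted: ✓, simply typable at ((T2 -> T2) -> T3 -> T3) -> T3 -> (T3 -> T1) -> T1; W, C, E all held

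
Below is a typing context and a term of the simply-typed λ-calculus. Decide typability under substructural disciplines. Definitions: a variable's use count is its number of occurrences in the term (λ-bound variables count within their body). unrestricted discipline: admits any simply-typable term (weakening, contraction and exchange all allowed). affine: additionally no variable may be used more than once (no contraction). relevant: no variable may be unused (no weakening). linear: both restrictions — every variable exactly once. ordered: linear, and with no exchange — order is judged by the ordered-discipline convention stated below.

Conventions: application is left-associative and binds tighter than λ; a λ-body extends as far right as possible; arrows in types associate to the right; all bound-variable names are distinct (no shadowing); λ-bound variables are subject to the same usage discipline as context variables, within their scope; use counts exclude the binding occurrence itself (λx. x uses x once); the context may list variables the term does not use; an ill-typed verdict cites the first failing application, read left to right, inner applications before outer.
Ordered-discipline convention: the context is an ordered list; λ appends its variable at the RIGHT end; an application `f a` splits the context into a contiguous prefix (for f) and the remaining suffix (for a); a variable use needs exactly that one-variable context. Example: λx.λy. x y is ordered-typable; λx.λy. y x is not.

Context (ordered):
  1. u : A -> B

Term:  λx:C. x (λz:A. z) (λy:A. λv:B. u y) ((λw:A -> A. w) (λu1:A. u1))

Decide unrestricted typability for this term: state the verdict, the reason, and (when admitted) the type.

no — the type mismatch rejects it
counts: u: 1×; x [bound]: 1×; z [bound]: 1×; y [bound]: 1×; v [bound]: 0×; w [bound]: 1×; u1 [bound]: 1×
order of uses: x, z, u, y, w, u1
typing: ill-typed: non-arrow in function slot: C
all disciplines: ordered ✗, linear ✗, affine ✗, relevant ✗, unrestricted ✗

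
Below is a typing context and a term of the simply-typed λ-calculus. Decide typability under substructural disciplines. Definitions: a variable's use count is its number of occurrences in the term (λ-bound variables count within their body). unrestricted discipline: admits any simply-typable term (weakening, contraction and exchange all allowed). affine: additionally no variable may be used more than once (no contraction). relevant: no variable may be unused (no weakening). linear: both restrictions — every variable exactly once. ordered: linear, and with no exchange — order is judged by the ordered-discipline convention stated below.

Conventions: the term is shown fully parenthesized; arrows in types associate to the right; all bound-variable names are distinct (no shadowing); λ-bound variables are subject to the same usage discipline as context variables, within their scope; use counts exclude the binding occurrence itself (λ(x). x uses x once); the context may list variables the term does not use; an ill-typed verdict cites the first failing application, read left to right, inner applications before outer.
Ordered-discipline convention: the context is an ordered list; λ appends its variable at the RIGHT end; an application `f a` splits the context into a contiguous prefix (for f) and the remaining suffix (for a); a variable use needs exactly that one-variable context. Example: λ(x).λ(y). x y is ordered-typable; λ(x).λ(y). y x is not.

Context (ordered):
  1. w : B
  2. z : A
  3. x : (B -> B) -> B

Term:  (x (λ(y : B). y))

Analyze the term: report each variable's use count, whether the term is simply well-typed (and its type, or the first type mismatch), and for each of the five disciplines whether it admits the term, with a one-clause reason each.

variable uses: w ×0, z ×0, x ×1, y (bound) ×1
order of uses: x, y
typing: the term checks, with type B
ordered: ✗, unused: w, z — weakening required
linear: ✗, unused: w, z — weakening required
affine: ✓, at most one use each (w, z, x, y)
relevant: ✗, unused: w, z — weakening required
unrestricted: ✓, type-checks (B) and nothing is barred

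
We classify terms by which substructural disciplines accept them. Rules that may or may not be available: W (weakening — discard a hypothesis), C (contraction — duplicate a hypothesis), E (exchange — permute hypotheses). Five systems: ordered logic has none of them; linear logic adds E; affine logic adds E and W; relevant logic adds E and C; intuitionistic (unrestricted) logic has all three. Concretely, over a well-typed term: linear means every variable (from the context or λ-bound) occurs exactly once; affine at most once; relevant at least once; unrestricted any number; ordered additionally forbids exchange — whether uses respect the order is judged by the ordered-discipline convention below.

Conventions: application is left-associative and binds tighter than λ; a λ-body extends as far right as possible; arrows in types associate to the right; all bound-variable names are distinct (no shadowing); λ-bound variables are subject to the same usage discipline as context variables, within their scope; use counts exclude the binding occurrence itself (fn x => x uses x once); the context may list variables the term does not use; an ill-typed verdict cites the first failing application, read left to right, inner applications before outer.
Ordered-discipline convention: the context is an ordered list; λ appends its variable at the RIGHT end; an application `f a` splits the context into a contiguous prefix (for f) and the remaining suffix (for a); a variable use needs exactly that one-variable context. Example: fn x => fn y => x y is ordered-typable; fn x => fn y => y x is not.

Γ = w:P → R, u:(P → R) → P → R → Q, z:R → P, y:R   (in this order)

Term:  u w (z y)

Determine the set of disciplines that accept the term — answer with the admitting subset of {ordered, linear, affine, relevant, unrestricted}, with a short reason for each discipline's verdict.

admitted in: linear, affine, relevant, unrestricted
variable uses: w: 1×; u: 1×; z: 1×; y: 1×
left-to-right use order: u, w, z, y
typing: well-typed — term : R → Q
ordered: ✗, no contiguous prefix/suffix split fits u, w, z, y
linear: ✓, w, u, z, y: one use apiece
affine: ✓, no duplicate uses among w, u, z, y
relevant: ✓, at least one use each (w, u, z, y)
unrestricted: ✓, typability at R → Q is all that's needed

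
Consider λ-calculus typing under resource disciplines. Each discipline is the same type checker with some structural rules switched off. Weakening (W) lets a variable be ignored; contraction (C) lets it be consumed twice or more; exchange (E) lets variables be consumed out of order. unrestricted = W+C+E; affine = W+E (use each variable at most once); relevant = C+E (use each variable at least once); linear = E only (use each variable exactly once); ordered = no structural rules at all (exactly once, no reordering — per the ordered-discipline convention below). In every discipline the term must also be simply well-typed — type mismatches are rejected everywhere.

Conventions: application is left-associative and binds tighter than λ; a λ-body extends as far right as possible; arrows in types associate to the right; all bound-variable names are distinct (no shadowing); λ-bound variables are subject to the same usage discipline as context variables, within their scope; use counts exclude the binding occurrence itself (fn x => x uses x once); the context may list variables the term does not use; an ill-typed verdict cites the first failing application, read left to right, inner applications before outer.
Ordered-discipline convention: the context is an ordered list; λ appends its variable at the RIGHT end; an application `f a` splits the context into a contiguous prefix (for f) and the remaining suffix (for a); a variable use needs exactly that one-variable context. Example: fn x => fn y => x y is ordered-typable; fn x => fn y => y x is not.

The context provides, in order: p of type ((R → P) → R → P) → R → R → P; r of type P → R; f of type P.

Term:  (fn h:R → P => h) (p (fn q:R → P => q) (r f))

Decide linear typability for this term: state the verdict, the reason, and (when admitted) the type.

yes — exactly-once usage across p, r, f, h, q; term : R → P
counts: p: 1×, r: 1×, f: 1×, h (λ-bound): 1×, q (λ-bound): 1×
uses in reading order: h, p, q, r, f
typing: ✓ — R → P
across the five disciplines: ordered ✓ · linear ✓ · affine ✓ · relevant ✓ · unrestricted ✓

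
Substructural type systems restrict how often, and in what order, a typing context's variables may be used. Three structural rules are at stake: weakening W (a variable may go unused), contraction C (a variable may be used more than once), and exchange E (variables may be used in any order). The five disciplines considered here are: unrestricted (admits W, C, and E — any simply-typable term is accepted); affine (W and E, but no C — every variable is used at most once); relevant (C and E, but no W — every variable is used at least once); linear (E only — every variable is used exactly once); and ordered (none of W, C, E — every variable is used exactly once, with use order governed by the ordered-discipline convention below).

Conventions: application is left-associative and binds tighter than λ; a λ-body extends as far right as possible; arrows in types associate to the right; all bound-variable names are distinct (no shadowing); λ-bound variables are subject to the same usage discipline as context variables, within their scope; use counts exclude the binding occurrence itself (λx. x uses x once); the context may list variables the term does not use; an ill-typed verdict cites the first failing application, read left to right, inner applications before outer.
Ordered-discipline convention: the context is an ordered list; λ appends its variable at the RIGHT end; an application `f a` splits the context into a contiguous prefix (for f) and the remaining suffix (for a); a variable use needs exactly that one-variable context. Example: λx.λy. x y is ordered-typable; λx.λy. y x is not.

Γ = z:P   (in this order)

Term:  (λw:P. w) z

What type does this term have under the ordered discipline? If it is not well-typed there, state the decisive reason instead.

term : P
variable uses: z: 1, w [bound]: 1
order of uses: w, z
typing: well-typed — term : P
across the five disciplines: ordered ✓ · linear ✓ · affine ✓ · relevant ✓ · unrestricted ✓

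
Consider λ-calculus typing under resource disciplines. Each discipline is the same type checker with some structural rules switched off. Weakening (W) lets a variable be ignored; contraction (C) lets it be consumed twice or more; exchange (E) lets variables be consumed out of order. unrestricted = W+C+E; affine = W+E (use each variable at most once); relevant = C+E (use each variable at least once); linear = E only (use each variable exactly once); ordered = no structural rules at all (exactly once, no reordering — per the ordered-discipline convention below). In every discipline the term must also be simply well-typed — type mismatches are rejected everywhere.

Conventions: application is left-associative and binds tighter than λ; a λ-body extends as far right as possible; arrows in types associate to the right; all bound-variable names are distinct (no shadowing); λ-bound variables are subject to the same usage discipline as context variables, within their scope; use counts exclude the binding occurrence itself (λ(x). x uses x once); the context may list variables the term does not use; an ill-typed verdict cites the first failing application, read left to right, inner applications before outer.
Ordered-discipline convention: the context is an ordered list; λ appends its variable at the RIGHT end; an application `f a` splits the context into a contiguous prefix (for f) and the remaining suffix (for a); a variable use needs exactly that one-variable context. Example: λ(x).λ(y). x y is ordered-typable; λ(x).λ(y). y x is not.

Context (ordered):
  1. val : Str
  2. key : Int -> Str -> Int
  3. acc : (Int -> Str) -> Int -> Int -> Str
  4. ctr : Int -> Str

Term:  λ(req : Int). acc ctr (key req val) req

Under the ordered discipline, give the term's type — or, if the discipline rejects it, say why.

not well-typed under ordered — uses contraction: req ×2
variable uses: val ×1; key ×1; acc ×1; ctr ×1; req (λ-bound) ×2
use order (left to right): acc, ctr, key, req, val, req
typing: the term checks, with type Int -> Str
summary: ordered ✗ · linear ✗ · affine ✗ · relevant ✓ · unrestricted ✓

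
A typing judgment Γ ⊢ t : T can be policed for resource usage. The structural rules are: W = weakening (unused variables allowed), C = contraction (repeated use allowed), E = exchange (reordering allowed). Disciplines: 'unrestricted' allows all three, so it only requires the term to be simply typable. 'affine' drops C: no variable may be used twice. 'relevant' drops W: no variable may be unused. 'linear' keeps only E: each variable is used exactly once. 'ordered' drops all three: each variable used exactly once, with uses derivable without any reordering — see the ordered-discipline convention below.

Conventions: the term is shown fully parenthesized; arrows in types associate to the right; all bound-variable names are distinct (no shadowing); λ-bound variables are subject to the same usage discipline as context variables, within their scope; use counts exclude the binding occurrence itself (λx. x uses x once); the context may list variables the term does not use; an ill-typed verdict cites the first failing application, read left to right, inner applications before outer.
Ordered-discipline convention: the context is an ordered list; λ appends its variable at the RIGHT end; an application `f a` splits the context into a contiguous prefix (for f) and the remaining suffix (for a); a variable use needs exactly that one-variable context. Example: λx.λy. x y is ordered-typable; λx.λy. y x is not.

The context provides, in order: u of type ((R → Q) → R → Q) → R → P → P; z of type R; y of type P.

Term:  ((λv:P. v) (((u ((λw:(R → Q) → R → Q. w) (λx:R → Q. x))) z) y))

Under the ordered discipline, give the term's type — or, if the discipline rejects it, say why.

term : P
counts: u ×1; z ×1; y ×1; v (λ-bound) ×1; w (λ-bound) ×1; x (λ-bound) ×1
left-to-right use order: v, u, w, x, z, y
typing: well-typed at P
summary: ordered ✓ · linear ✓ · affine ✓ · relevant ✓ · unrestricted ✓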